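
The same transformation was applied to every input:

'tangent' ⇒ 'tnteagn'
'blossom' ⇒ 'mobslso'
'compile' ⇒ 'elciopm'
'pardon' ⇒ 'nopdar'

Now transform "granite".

Each output is the input with this applied: move the last character to the front, then take characters alternately from the front and the back (1st, last, 2nd, 2nd-last, ...).
Working it through for "granite": intermediate "egranit", final "etgirna".
(Check on "blossom": → "mblosso" → "mobslso" ✓)

etgirna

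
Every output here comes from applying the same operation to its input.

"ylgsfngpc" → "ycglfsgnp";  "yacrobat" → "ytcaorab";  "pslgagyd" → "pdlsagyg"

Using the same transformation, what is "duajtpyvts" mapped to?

dsautjyptv

The pattern: move the last character to the front, then swap each adjacent pair of characters (1↔2, 3↔4, ...).
Starting from "duajtpyvts": after the first operation, "sduajtpyvt"; after the second, "dsautjyptv".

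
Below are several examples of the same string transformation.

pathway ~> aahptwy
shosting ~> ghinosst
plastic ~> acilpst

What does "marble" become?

abelmr

The pattern: sort the characters into alphabetical order.
"marble" → "abelmr".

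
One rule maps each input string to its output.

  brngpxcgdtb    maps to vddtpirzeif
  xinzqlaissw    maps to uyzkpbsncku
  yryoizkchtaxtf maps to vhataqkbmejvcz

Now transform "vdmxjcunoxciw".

The rule is to move the last 2 characters to the front (rotate right by 2), then shift every letter 2 places forward in the alphabet (wrapping around).
Working it through for "vdmxjcunoxciw": intermediate "iwvdmxjcunoxc", final "kyxfozlewpqze".

kyxfozlewpqze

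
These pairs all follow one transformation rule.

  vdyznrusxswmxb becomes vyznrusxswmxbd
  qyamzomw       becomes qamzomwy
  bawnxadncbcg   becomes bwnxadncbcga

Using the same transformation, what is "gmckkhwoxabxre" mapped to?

The transformation: move the first character to the end, then swap the first and last characters.
Working it through for "gmckkhwoxabxre": intermediate "mckkhwoxabxreg", final "gckkhwoxabxrem".
(Check on "bawnxadncbcg": → "awnxadncbcgb" → "bwnxadncbcga" ✓)

gckkhwoxabxrem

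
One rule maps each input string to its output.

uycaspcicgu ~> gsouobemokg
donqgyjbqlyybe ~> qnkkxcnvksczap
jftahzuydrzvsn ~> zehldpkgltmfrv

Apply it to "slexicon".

Looking at the pairs, the operation is to reverse the string, then shift every letter 12 places forward in the alphabet (wrapping around).
For "slexicon", step one produces "nocixels"; step two turns that into "zaoujqxe".

zaoujqxe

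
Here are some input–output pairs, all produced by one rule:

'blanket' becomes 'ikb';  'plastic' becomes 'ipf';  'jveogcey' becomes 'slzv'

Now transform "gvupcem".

In each case the input is transformed by: shift every letter 3 places backward in the alphabet (wrapping around), then keep every other character starting from the second (positions 2nd, 4th, 6th, ...).
Working it through for "gvupcem": intermediate "dsrmzbj", final "smb".

smb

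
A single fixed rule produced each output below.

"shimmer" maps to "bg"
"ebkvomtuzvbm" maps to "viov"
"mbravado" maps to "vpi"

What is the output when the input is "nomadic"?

The transformation: shift every letter 6 places backward in the alphabet (wrapping around), then keep one character in every 3, starting at position 2 (positions 2nd, 5th, 8th, ...).
Applying that to "nomadic" gives "ix".
(Check on "ebkvomtuzvbm": → "yvepignotpvg" → "viov" ✓)

ix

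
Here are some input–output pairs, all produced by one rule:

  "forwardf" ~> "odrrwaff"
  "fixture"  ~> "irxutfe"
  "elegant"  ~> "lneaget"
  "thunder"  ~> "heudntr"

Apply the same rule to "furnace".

Each output is the input with this applied: take characters alternately from the front and the back (1st, last, 2nd, 2nd-last, ...), then move the first 2 characters to the end (rotate left by 2).
For "furnace" the result is "ucranfe".

ucranfe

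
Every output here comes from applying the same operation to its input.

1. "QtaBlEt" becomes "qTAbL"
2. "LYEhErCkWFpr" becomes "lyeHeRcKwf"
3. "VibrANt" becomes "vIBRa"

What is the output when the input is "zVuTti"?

The transformation: flip the case of every letter, then delete the last 2 characters.
So "zVuTti" becomes "ZvUt".

ZvUt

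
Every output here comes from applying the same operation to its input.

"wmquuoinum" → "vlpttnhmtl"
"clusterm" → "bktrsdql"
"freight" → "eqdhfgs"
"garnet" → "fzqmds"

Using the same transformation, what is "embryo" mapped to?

dlaqxn

Looking at the pairs, the operation is to shift every letter 1 place backward in the alphabet (wrapping around).
So "embryo" becomes "dlaqxn".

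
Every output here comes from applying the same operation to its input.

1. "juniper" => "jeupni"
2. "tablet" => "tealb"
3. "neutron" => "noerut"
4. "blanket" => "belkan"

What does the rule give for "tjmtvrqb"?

The transformation: delete the last character, then take characters alternately from the front and the back (1st, last, 2nd, 2nd-last, ...).
Starting from "tjmtvrqb": after the first operation, "tjmtvrq"; after the second, "tqjrmvt".

tqjrmvt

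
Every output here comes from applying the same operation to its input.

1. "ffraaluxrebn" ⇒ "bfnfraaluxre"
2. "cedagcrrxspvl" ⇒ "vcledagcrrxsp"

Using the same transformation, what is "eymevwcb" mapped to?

The pattern: swap the first and last characters, then move the last 2 characters to the front (rotate right by 2).
On "eymevwcb": the first step gives "bymevwce", and the second then gives "cebymevw".

cebymevw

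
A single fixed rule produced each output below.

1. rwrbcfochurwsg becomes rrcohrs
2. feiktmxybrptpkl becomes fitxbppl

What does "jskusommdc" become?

jksmd

Each output is the input with this applied: keep every other character starting from the first (positions 1st, 3rd, 5th, ...).
On "jskusommdc" that produces "jksmd".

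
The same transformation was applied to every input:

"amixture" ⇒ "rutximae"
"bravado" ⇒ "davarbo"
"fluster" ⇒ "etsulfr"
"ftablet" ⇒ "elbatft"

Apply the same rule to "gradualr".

laudargr

Looking at the pairs, the operation is to move the last character to the front, then reverse the string.
For "gradualr" the result is "laudargr".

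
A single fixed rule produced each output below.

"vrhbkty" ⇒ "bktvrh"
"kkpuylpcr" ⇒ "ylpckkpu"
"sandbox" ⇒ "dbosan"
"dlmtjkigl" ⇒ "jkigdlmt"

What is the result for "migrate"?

The rule is to delete the last character, then swap the front and back halves of the string.
Starting from "migrate": after the first operation, "migrat"; after the second, "ratmig".

ratmig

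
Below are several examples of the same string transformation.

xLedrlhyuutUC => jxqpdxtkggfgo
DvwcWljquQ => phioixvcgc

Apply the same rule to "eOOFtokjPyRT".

qaarfawvbkdf

What's happening: shift every letter 12 places forward in the alphabet (wrapping around), then convert every letter to lowercase.
Working it through for "eOOFtokjPyRT": intermediate "qAARfawvBkDF", final "qaarfawvbkdf".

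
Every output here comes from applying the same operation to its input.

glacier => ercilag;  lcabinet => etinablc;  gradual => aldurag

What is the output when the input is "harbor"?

Each output is the input with this applied: reverse the string, then swap each adjacent pair of characters (1↔2, 3↔4, ...).
Working it through for "harbor": intermediate "robrah", final "orrbha".

orrbha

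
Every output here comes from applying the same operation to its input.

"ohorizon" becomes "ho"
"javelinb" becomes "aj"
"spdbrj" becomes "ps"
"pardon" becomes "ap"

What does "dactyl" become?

Rule — swap each adjacent pair of characters (1↔2, 3↔4, ...), then keep only the first 2 characters.
So "dactyl" becomes "ad".

ad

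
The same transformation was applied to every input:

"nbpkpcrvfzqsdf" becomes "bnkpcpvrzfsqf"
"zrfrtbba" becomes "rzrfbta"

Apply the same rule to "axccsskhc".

xaccsshk

What's happening: swap each adjacent pair of characters (1↔2, 3↔4, ...), then delete the last character.
Doing the same to "axccsskhc": "xaccsshk".
(Check on "zrfrtbba": → "rzrfbtab" → "rzrfbta" ✓)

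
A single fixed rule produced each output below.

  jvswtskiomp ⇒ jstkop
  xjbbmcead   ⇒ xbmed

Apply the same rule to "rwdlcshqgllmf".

In each case the input is transformed by: keep every other character starting from the first (positions 1st, 3rd, 5th, ...).
"rwdlcshqgllmf" → "rdchglf".

rdchglf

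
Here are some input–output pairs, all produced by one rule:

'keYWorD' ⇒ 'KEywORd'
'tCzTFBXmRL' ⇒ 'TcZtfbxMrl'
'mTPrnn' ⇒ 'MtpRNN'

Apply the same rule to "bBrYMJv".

BbRymjV

In each case the input is transformed by: flip the case of every letter.
Doing the same to "bBrYMJv": "BbRymjV".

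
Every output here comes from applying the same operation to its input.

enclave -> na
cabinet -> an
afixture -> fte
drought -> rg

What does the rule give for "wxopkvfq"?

xkq

The pattern: keep one character in every 3, starting at position 2 (positions 2nd, 5th, 8th, ...).
On "wxopkvfq" that produces "xkq".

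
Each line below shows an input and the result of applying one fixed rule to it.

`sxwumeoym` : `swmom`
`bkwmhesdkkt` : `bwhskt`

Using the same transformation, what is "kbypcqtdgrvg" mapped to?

kyctgv

What's happening: keep every other character starting from the first (positions 1st, 3rd, 5th, ...).
For "kbypcqtdgrvg" the result is "kyctgv".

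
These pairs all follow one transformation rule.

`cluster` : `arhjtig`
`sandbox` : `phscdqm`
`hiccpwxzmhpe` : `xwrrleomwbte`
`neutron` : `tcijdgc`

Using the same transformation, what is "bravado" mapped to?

In each case the input is transformed by: shift every letter 11 places backward in the alphabet (wrapping around), then swap each adjacent pair of characters (1↔2, 3↔4, ...).
Working it through for "bravado": intermediate "qgpkpsd", final "gqkpspd".
(Check on "hiccpwxzmhpe": → "wxrrelmobwet" → "xwrrleomwbte" ✓)

gqkpspd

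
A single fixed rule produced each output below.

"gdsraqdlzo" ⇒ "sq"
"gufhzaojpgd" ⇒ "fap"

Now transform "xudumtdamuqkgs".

Looking at the pairs, the operation is to delete the last 2 characters, then keep one character in every 3, starting at position 3 (positions 3rd, 6th, 9th, ...).
Working it through for "xudumtdamuqkgs": intermediate "xudumtdamuqk", final "dtmk".

dtmk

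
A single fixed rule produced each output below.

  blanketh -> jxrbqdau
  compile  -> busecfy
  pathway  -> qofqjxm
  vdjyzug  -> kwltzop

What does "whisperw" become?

The transformation: move the last 2 characters to the front (rotate right by 2), then shift every letter 10 places backward in the alphabet (wrapping around).
Applying both steps to "whisperw": "rwwhispe", then "hmmxyifu".

hmmxyifu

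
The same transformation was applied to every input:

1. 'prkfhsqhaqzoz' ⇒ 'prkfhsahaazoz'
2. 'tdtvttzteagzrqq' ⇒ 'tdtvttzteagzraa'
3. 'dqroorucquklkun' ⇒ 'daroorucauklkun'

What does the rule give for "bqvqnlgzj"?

bavanlgzj

Rule — replace every "q" with "a".
So "bqvqnlgzj" becomes "bavanlgzj".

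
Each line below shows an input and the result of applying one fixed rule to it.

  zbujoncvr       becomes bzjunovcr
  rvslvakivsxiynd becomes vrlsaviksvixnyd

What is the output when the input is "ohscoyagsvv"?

hocsyogavsv

Each output is the input with this applied: swap each adjacent pair of characters (1↔2, 3↔4, ...).
Doing the same to "ohscoyagsvv": "hocsyogavsv".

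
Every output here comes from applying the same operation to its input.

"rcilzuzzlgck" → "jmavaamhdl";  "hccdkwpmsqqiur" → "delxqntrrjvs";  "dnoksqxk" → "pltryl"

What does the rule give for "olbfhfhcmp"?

cgigidnq

Looking at the pairs, the operation is to delete the first 2 characters, then shift every letter 1 place forward in the alphabet (wrapping around).
Doing the same to "olbfhfhcmp": "cgigidnq".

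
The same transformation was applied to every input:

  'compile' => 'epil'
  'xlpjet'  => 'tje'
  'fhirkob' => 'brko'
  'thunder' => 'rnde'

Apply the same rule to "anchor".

rho

In each case the input is transformed by: delete the first 3 characters, then move the last character to the front.
Working it through for "anchor": intermediate "hor", final "rho".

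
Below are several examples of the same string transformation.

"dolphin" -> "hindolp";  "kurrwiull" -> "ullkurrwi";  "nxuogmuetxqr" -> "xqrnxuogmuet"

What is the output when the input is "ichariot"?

Looking at the pairs, the operation is to move the last 3 characters to the front (rotate right by 3).
"ichariot" → "iotichar".

iotichar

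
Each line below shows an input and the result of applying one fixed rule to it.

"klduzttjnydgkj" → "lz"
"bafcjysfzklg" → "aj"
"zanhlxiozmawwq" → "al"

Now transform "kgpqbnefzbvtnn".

The rule is to keep one character in every 3, starting at position 2 (positions 2nd, 5th, 8th, ...), then keep only the first 2 characters.
"kgpqbnefzbvtnn" → "gbfvn" → "gb".
(Check on "klduzttjnydgkj": → "lzjdj" → "lz" ✓)

gb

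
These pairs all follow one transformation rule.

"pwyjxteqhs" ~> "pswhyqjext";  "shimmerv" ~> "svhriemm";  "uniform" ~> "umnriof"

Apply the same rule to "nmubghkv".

Looking at the pairs, the operation is to take characters alternately from the front and the back (1st, last, 2nd, 2nd-last, ...).
On "nmubghkv" that produces "nvmkuhbg".

nvmkuhbg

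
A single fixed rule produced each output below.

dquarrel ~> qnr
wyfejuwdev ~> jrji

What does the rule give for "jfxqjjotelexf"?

The rule is to keep one character in every 3, starting at position 1 (positions 1st, 4th, 7th, ...), then shift every letter 13 places forward in the alphabet (wrapping around) — i.e. ROT13.
So "jfxqjjotelexf" becomes "wdbys".

wdbys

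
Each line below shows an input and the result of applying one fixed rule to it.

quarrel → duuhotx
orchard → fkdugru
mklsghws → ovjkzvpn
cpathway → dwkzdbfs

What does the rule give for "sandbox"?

qgeravd

Rule — move the first 2 characters to the end (rotate left by 2), then shift every letter 3 places forward in the alphabet (wrapping around).
Applying both steps to "sandbox": "ndboxsa", then "qgeravd".
(Check on "mklsghws": → "lsghwsmk" → "ovjkzvpn" ✓)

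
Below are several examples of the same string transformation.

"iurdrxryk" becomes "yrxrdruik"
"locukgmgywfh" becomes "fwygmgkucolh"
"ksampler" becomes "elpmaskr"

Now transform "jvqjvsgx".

Looking at the pairs, the operation is to reverse the string, then move the first character to the end.
"jvqjvsgx" → "xgsvjqvj" → "gsvjqvjx".

gsvjqvjx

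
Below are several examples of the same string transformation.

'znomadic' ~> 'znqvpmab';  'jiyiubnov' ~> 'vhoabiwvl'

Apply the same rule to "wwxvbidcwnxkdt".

iovqpjakxqgjjk

The pattern: shift every letter 13 places forward in the alphabet (wrapping around) — i.e. ROT13, then move the first 3 characters to the end (rotate left by 3).
Starting from "wwxvbidcwnxkdt": after the first operation, "jjkiovqpjakxqg"; after the second, "iovqpjakxqgjjk".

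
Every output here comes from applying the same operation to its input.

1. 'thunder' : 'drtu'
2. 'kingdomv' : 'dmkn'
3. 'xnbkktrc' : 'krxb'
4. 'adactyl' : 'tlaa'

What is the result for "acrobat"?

btar

Looking at the pairs, the operation is to keep every other character starting from the first (positions 1st, 3rd, 5th, ...), then move the last 2 characters to the front (rotate right by 2).
For "acrobat", step one produces "arbt"; step two turns that into "btar".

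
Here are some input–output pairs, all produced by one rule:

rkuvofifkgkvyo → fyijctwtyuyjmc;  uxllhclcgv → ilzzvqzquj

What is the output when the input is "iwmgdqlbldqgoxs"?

wkaurezpzreuclg

Each output is the input with this applied: shift every letter 12 places backward in the alphabet (wrapping around).
"iwmgdqlbldqgoxs" → "wkaurezpzreuclg".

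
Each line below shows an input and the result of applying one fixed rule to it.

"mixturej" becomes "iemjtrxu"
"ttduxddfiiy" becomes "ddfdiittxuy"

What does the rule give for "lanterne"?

ealenntr

Looking at the pairs, the operation is to sort the characters into alphabetical order, then swap each adjacent pair of characters (1↔2, 3↔4, ...).
Starting from "lanterne": after the first operation, "aeelnnrt"; after the second, "ealenntr".
(Check on "ttduxddfiiy": → "dddfiittuxy" → "ddfdiittxuy" ✓)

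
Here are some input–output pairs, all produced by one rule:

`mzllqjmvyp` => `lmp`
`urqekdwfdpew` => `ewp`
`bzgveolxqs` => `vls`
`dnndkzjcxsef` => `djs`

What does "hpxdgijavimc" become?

Looking at the pairs, the operation is to delete the first 2 characters, then keep one character in every 3, starting at position 2 (positions 2nd, 5th, 8th, ...).
Applying both steps to "hpxdgijavimc": "xdgijavimc", then "dji".

dji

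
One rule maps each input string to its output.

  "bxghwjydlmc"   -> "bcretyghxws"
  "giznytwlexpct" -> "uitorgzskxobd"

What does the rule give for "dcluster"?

gpnozmyx

The transformation: move the first 2 characters to the end (rotate left by 2), then shift every letter 5 places backward in the alphabet (wrapping around).
On "dcluster": the first step gives "lusterdc", and the second then gives "gpnozmyx".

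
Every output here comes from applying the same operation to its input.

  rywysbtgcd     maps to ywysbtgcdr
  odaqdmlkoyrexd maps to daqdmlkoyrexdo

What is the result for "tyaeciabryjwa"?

yaeciabryjwat

The rule is to move the first character to the end.
On "tyaeciabryjwa" that produces "yaeciabryjwat".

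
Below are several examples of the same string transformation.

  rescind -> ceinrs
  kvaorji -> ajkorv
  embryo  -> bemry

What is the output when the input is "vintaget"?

aegintv

The pattern: delete the last character, then sort the characters into alphabetical order.
On "vintaget": the first step gives "vintage", and the second then gives "aegintv".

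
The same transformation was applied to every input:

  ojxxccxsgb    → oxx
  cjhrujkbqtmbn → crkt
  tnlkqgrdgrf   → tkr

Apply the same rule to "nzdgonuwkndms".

In each case the input is transformed by: delete the last 3 characters, then keep one character in every 3, starting at position 1 (positions 1st, 4th, 7th, ...).
Working it through for "nzdgonuwkndms": intermediate "nzdgonuwkn", final "ngun".

ngun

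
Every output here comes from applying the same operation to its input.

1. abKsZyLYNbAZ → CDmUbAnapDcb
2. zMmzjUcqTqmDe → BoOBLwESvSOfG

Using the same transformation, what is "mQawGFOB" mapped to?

Rule — shift every letter 2 places forward in the alphabet (wrapping around), then flip the case of every letter.
On "mQawGFOB": the first step gives "oScyIHQD", and the second then gives "OsCYihqd".

OsCYihqd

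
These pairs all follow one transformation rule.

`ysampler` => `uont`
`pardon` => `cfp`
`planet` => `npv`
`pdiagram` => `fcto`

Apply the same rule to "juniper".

The transformation: shift every letter 2 places forward in the alphabet (wrapping around), then keep every other character starting from the second (positions 2nd, 4th, 6th, ...).
Working it through for "juniper": intermediate "lwpkrgt", final "wkg".

wkg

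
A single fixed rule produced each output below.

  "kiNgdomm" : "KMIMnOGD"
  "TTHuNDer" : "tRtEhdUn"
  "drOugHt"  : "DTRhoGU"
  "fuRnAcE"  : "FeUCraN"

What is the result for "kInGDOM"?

KmioNdg

The pattern: take characters alternately from the front and the back (1st, last, 2nd, 2nd-last, ...), then flip the case of every letter.
On "kInGDOM": the first step gives "kMIOnDG", and the second then gives "KmioNdg".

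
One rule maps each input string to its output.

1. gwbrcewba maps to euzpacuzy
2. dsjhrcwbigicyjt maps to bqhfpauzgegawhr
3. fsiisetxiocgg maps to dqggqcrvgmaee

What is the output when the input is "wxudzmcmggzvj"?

The transformation: shift every letter 2 places backward in the alphabet (wrapping around).
So "wxudzmcmggzvj" becomes "uvsbxkakeexth".

uvsbxkakeexth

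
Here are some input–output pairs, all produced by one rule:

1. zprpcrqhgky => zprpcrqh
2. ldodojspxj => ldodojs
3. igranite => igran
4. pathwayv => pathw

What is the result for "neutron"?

neut

Each output is the input with this applied: delete the last 3 characters.
Doing the same to "neutron": "neut".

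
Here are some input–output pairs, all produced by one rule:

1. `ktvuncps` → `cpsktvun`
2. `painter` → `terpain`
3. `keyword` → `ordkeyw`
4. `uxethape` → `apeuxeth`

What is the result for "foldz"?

ldzfo

The pattern: move the last 3 characters to the front (rotate right by 3).
On "foldz" that produces "ldzfo".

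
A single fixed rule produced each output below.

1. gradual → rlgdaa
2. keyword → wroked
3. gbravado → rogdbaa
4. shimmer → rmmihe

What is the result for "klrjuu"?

urlkj

Looking at the pairs, the operation is to sort the characters into reverse alphabetical order, then delete the first character.
Starting from "klrjuu": after the first operation, "uurlkj"; after the second, "urlkj".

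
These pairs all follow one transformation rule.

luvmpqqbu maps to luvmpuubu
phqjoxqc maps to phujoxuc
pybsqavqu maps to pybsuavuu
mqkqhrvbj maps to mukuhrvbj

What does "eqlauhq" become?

Rule — replace every "q" with "u".
So "eqlauhq" becomes "eulauhu".

eulauhu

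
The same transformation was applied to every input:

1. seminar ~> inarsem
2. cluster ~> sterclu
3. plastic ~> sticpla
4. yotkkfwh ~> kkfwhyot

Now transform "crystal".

stalcry

Each output is the input with this applied: move the first 3 characters to the end (rotate left by 3).
Applying that to "crystal" gives "stalcry".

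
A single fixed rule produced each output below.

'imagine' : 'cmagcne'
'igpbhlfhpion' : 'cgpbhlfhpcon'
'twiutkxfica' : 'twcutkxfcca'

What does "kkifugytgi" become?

Rule — replace every "i" with "c".
For "kkifugytgi" the result is "kkcfugytgc".

kkcfugytgc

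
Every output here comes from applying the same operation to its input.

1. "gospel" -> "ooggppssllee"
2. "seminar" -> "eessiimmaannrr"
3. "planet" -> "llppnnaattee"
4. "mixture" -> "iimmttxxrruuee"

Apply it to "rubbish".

uurrbbbbssiihh

In each case the input is transformed by: swap each adjacent pair of characters (1↔2, 3↔4, ...), then double every character.
On "rubbish" that produces "uurrbbbbssiihh".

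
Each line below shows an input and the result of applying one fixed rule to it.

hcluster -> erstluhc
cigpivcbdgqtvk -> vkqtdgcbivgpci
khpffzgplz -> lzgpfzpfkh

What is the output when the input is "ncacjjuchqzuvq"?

Looking at the pairs, the operation is to reverse the string, then swap each adjacent pair of characters (1↔2, 3↔4, ...).
Applying that to "ncacjjuchqzuvq" gives "vqzuhqucjjacnc".

vqzuhqucjjacnc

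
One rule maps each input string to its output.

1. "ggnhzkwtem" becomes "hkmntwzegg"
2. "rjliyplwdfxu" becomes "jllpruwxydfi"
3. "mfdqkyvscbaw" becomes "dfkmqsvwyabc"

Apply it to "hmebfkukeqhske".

efhhkkkmqsubee

In each case the input is transformed by: sort the characters into alphabetical order, then move the first 3 characters to the end (rotate left by 3).
Starting from "hmebfkukeqhske": after the first operation, "beeefhhkkkmqsu"; after the second, "efhhkkkmqsubee".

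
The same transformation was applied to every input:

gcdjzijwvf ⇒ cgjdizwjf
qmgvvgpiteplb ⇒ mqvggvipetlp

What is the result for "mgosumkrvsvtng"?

What's happening: swap each adjacent pair of characters (1↔2, 3↔4, ...), then delete the last character.
On "mgosumkrvsvtng": the first step gives "gmsomurksvtvgn", and the second then gives "gmsomurksvtvg".

gmsomurksvtvg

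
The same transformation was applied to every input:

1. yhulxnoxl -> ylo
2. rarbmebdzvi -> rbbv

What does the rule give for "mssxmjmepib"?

mxmi

The pattern: keep one character in every 3, starting at position 1 (positions 1st, 4th, 7th, ...).
So "mssxmjmepib" becomes "mxmi".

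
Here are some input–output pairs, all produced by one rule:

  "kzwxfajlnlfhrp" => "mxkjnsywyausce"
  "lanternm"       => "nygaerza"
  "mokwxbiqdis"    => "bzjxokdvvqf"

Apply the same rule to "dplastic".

Each output is the input with this applied: shift every letter 13 places forward in the alphabet (wrapping around) — i.e. ROT13, then swap each adjacent pair of characters (1↔2, 3↔4, ...).
"dplastic" → "qcynfgvp" → "cqnygfpv".

cqnygfpv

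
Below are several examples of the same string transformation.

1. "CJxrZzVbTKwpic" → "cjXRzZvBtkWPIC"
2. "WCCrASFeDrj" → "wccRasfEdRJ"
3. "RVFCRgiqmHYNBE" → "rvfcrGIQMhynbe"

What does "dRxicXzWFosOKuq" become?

DrXICxZwfOSokUQ

What's happening: flip the case of every letter.
For "dRxicXzWFosOKuq" the result is "DrXICxZwfOSokUQ".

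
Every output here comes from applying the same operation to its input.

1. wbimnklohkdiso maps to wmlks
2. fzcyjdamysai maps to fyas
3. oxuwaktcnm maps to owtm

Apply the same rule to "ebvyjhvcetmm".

What's happening: keep one character in every 3, starting at position 1 (positions 1st, 4th, 7th, ...).
For "ebvyjhvcetmm" the result is "eyvt".

eyvt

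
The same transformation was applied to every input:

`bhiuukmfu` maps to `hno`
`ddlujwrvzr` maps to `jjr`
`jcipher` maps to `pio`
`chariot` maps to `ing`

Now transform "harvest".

The pattern: shift every letter 6 places forward in the alphabet (wrapping around), then keep only the first 3 characters.
For "harvest", step one produces "ngxbkyz"; step two turns that into "ngx".
(Check on "ddlujwrvzr": → "jjrapcxbfx" → "jjr" ✓)

ngx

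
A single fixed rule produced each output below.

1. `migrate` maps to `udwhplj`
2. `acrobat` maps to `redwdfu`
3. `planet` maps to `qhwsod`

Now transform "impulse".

Looking at the pairs, the operation is to move the first 3 characters to the end (rotate left by 3), then shift every letter 3 places forward in the alphabet (wrapping around).
Applying both steps to "impulse": "ulseimp", then "xovhlps".
(Check on "acrobat": → "obatacr" → "redwdfu" ✓)

xovhlps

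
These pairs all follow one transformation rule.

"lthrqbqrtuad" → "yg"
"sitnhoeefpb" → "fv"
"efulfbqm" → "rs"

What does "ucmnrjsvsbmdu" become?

hp

Rule — shift every letter 13 places forward in the alphabet (wrapping around) — i.e. ROT13, then keep only the first 2 characters.
Starting from "ucmnrjsvsbmdu": after the first operation, "hpzaewfifozqh"; after the second, "hp".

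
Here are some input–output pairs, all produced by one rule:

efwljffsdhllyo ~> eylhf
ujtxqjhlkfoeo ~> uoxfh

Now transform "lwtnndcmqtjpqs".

lqntc

The rule is to keep one character in every 3, starting at position 1 (positions 1st, 4th, 7th, ...), then take characters alternately from the front and the back (1st, last, 2nd, 2nd-last, ...).
"lwtnndcmqtjpqs" → "lnctq" → "lqntc".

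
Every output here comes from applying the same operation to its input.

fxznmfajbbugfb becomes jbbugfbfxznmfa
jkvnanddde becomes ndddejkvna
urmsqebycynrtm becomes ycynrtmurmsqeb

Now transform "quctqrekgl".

The transformation: swap the front and back halves of the string.
Doing the same to "quctqrekgl": "rekglquctq".

rekglquctq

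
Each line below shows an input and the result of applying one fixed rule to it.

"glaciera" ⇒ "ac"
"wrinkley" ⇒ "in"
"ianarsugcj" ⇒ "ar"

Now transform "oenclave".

nc

Each output is the input with this applied: swap the front and back halves of the string, then keep only the last 2 characters.
"oenclave" → "laveoenc" → "nc".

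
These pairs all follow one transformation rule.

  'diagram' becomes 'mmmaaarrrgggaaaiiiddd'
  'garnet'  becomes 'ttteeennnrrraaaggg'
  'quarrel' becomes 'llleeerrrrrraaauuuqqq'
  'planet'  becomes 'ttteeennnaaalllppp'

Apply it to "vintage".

The rule is to repeat every character 3 times, then reverse the string.
Applying that to "vintage" gives "eeegggaaatttnnniiivvv".

eeegggaaatttnnniiivvv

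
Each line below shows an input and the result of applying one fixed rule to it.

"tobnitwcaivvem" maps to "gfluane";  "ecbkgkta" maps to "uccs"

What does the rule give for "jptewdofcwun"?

In each case the input is transformed by: shift every letter 8 places backward in the alphabet (wrapping around), then keep every other character starting from the second (positions 2nd, 4th, 6th, ...).
"jptewdofcwun" → "bhlwovgxuomf" → "hwvxof".

hwvxof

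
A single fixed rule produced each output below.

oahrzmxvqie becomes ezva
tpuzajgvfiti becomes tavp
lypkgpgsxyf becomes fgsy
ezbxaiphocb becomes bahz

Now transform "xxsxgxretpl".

lgex

Looking at the pairs, the operation is to keep one character in every 3, starting at position 2 (positions 2nd, 5th, 8th, ...), then swap the first and last characters.
For "xxsxgxretpl" the result is "lgex".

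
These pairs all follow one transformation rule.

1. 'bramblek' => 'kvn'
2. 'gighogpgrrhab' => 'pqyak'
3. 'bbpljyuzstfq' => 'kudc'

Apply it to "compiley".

In each case the input is transformed by: keep one character in every 3, starting at position 1 (positions 1st, 4th, 7th, ...), then shift every letter 9 places forward in the alphabet (wrapping around).
On "compiley" that produces "lyn".

lyn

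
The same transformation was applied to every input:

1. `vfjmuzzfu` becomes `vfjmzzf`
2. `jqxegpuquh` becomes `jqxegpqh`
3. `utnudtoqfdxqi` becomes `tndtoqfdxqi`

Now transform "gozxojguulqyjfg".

gozxojglqyjfg

Each output is the input with this applied: remove every "u".
"gozxojguulqyjfg" → "gozxojglqyjfg".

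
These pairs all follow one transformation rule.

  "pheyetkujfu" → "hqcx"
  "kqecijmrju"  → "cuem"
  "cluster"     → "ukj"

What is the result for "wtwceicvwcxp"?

Each output is the input with this applied: shift every letter 8 places backward in the alphabet (wrapping around), then keep one character in every 3, starting at position 1 (positions 1st, 4th, 7th, ...).
So "wtwceicvwcxp" becomes "ouuu".

ouuu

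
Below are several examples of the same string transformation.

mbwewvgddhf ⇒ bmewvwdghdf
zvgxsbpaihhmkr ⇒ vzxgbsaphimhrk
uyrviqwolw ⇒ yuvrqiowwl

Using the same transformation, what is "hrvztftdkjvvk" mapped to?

The rule is to swap each adjacent pair of characters (1↔2, 3↔4, ...).
Applying that to "hrvztftdkjvvk" gives "rhzvftdtjkvvk".

rhzvftdtjkvvk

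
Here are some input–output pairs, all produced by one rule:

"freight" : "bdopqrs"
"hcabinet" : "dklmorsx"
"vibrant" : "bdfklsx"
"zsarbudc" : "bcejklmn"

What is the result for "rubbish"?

Rule — shift every letter 10 places forward in the alphabet (wrapping around), then sort the characters into alphabetical order.
For "rubbish", step one produces "bellscr"; step two turns that into "bcellrs".

bcellrs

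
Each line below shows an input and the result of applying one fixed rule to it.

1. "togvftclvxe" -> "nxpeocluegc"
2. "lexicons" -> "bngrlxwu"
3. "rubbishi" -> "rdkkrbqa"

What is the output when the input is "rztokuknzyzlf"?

The pattern: swap the first and last characters, then shift every letter 9 places forward in the alphabet (wrapping around).
On "rztokuknzyzlf": the first step gives "fztokuknzyzlr", and the second then gives "oicxtdtwihiua".

oicxtdtwihiua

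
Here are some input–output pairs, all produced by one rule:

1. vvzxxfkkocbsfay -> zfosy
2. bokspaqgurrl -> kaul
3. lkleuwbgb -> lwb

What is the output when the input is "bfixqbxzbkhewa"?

ibbe

The transformation: keep one character in every 3, starting at position 3 (positions 3rd, 6th, 9th, ...).
For "bfixqbxzbkhewa" the result is "ibbe".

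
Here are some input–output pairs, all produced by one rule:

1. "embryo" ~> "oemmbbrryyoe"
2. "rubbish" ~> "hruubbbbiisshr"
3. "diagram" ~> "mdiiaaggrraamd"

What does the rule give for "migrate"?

emiiggrraattem

The pattern: double every character, then swap the first and last characters.
On "migrate": the first step gives "mmiiggrraattee", and the second then gives "emiiggrraattem".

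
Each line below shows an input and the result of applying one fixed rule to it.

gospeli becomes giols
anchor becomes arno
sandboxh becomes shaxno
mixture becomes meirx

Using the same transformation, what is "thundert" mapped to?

Rule — take characters alternately from the front and the back (1st, last, 2nd, 2nd-last, ...), then delete the last 2 characters.
Applying both steps to "thundert": "tthruend", then "tthrue".

tthrue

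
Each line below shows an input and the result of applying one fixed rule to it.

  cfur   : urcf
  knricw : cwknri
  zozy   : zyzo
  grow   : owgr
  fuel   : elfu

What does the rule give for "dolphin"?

What's happening: move the last 2 characters to the front (rotate right by 2).
So "dolphin" becomes "indolph".

indolph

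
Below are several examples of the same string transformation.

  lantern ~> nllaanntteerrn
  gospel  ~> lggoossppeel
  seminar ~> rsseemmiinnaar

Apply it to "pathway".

yppaatthhwwaay

The rule is to double every character, then move the last character to the front.
On "pathway": the first step gives "ppaatthhwwaayy", and the second then gives "yppaatthhwwaay".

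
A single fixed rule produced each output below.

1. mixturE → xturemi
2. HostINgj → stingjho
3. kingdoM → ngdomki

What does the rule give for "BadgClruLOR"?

dgclrulorba

Rule — move the first 2 characters to the end (rotate left by 2), then convert every letter to lowercase.
For "BadgClruLOR", step one produces "dgClruLORBa"; step two turns that into "dgclrulorba".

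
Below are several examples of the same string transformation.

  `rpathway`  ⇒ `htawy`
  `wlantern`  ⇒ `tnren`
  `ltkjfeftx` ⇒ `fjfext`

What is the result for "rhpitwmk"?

timwk

What's happening: delete the first 3 characters, then swap each adjacent pair of characters (1↔2, 3↔4, ...).
Applying both steps to "rhpitwmk": "itwmk", then "timwk".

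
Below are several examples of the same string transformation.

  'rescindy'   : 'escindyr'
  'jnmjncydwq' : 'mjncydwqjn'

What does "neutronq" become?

eutronqn

Rule — swap the front and back halves of the string, then move the last 3 characters to the front (rotate right by 3).
"neutronq" → "ronqneut" → "eutronqn".
(Check on "rescindy": → "indyresc" → "escindyr" ✓)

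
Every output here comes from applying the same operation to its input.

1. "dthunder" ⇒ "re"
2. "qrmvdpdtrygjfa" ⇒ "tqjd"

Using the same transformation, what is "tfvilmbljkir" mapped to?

rlib

The pattern: sort the characters into reverse alphabetical order, then keep one character in every 3, starting at position 3 (positions 3rd, 6th, 9th, ...).
For "tfvilmbljkir", step one produces "vtrmllkjiifb"; step two turns that into "rlib".
(Check on "qrmvdpdtrygjfa": → "yvtrrqpmjgfdda" → "tqjd" ✓)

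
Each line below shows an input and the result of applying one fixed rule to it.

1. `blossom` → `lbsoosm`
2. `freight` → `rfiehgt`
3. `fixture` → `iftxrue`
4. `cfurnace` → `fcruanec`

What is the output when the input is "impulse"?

Rule — swap each adjacent pair of characters (1↔2, 3↔4, ...).
Applying that to "impulse" gives "miupsle".

miupsle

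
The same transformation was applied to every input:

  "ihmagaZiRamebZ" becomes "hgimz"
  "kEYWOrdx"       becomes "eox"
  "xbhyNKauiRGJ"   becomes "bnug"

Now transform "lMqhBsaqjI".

mbq

Rule — keep one character in every 3, starting at position 2 (positions 2nd, 5th, 8th, ...), then convert every letter to lowercase.
Starting from "lMqhBsaqjI": after the first operation, "MBq"; after the second, "mbq".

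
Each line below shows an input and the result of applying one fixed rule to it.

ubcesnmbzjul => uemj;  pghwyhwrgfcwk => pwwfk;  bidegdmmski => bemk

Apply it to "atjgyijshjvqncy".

The rule is to keep one character in every 3, starting at position 1 (positions 1st, 4th, 7th, ...).
"atjgyijshjvqncy" → "agjjn".

agjjn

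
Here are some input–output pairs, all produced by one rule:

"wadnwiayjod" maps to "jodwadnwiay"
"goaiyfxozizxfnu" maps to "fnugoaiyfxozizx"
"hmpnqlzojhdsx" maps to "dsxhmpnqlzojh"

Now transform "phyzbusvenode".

odephyzbusven

The transformation: move the last 3 characters to the front (rotate right by 3).
For "phyzbusvenode" the result is "odephyzbusven".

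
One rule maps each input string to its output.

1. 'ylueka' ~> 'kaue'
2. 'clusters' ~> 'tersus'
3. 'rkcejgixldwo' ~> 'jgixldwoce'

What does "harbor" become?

orrb

Looking at the pairs, the operation is to delete the first 2 characters, then move the first 2 characters to the end (rotate left by 2).
On "harbor": the first step gives "rbor", and the second then gives "orrb".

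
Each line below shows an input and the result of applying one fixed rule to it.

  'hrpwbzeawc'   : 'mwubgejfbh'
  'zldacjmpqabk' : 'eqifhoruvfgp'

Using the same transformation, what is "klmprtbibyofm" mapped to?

The rule is to shift every letter 5 places forward in the alphabet (wrapping around).
So "klmprtbibyofm" becomes "pqruwygngdtkr".

pqruwygngdtkr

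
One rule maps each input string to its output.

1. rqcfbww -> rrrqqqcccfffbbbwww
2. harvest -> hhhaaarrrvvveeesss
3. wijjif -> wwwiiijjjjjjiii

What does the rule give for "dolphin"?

The pattern: repeat every character 3 times, then delete the last 3 characters.
On "dolphin" that produces "dddooolllppphhhiii".

dddooolllppphhhiii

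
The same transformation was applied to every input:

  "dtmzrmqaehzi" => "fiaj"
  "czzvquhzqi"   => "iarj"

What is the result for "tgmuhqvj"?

The pattern: shift every letter 1 place forward in the alphabet (wrapping around), then keep only the last 4 characters.
So "tgmuhqvj" becomes "irwk".
(Check on "dtmzrmqaehzi": → "eunasnrbfiaj" → "fiaj" ✓)

irwk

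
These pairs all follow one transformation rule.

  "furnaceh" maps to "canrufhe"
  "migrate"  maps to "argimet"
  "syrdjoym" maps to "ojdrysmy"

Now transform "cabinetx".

enibacxt

The pattern: move the last 2 characters to the front (rotate right by 2), then reverse the string.
Working it through for "cabinetx": intermediate "txcabine", final "enibacxt".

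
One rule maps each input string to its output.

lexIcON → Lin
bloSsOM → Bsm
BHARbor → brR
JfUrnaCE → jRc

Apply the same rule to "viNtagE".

In each case the input is transformed by: keep one character in every 3, starting at position 1 (positions 1st, 4th, 7th, ...), then flip the case of every letter.
Working it through for "viNtagE": intermediate "vtE", final "VTe".

VTe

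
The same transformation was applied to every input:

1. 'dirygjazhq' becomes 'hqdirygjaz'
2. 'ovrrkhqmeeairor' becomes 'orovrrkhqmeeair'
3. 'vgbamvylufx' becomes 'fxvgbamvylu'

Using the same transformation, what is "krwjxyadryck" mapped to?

The pattern: move the last 2 characters to the front (rotate right by 2).
For "krwjxyadryck" the result is "ckkrwjxyadry".

ckkrwjxyadry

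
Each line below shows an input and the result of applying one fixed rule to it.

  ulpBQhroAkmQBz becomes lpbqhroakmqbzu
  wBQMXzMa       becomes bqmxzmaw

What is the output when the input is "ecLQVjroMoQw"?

clqvjromoqwe

The pattern: move the first character to the end, then convert every letter to lowercase.
Starting from "ecLQVjroMoQw": after the first operation, "cLQVjroMoQwe"; after the second, "clqvjromoqwe".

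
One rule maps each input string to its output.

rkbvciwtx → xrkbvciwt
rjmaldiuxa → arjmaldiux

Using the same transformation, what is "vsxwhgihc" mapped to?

cvsxwhgih

The pattern: move the last character to the front.
"vsxwhgihc" → "cvsxwhgih".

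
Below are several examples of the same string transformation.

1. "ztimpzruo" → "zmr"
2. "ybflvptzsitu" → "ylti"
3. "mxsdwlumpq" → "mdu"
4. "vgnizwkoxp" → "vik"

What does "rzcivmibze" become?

Each output is the input with this applied: delete the last 2 characters, then keep one character in every 3, starting at position 1 (positions 1st, 4th, 7th, ...).
Applying both steps to "rzcivmibze": "rzcivmib", then "rii".

rii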